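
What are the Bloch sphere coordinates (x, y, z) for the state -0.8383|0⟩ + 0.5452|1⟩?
(-0.9141, 0, 0.4055)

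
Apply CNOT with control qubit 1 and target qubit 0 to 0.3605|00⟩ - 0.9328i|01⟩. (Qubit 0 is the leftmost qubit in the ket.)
0.3605|00⟩ - 0.9328i|11⟩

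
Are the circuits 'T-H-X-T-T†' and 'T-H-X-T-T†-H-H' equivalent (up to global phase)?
Yes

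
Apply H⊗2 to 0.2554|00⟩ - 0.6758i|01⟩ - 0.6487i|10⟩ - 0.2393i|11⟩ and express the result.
(0.1277 - 0.7819i)|00⟩ + (0.1277 + 0.1332i)|01⟩ + (0.1277 + 0.1061i)|10⟩ + (0.1277 + 0.5426i)|11⟩

H⊗2 gives amp(|y⟩) = (1/2) Σ_x (−1)^(x·y) amp(|x⟩), where x·y is the number of positions in which both x and y have a 1.
|00⟩: (0.2554 - 0.6758i - 0.6487i - 0.2393i)/2 = (0.1277 - 0.7819i)
|01⟩: (0.2554 + 0.6758i - 0.6487i + 0.2393i)/2 = (0.1277 + 0.1332i)
|10⟩: (0.2554 - 0.6758i + 0.6487i + 0.2393i)/2 = (0.1277 + 0.1061i)
|11⟩: (0.2554 + 0.6758i + 0.6487i - 0.2393i)/2 = (0.1277 + 0.5426i)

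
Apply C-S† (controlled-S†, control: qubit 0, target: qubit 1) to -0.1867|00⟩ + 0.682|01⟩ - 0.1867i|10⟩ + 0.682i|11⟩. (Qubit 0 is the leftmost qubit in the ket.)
-0.1867|00⟩ + 0.682|01⟩ - 0.1867i|10⟩ + 0.682|11⟩

C-S† leaves the control-|0⟩ kets |00⟩, |01⟩ unchanged and applies S† to qubit 1 on the control-|1⟩ pair (|10⟩, |11⟩).
S† = [[1, 0], [0, -i]].
With a = amp(|10⟩) = -0.1867i and b = amp(|11⟩) = 0.682i:
new amp(|10⟩) = (1)·a = -0.1867i
new amp(|11⟩) = (-i)·b = 0.682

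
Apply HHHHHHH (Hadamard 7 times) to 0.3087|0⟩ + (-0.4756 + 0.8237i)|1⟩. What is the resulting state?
(-0.118 + 0.5824i)|0⟩ + (0.5546 - 0.5824i)|1⟩

H² = I, so H^7 = H: a single Hadamard. With (a, b) = (0.3087, (-0.4756 + 0.8237i)), H gives ((a + b)/√2, (a − b)/√2) = ((-0.118 + 0.5824i), (0.5546 - 0.5824i)).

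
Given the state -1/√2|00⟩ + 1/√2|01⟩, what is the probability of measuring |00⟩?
1/2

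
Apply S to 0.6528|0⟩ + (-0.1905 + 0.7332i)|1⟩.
0.6528|0⟩ + (-0.7332 - 0.1905i)|1⟩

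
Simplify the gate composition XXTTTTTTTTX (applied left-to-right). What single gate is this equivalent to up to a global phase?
X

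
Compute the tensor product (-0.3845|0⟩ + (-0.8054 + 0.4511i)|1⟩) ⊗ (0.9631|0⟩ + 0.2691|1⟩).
-0.3703|00⟩ - 0.1035|01⟩ + (-0.7757 + 0.4345i)|10⟩ + (-0.2167 + 0.1214i)|11⟩

amp(|b₁b₂…⟩) = product of the factor amplitudes for bits b₁, b₂, …; only kets whose every factor amplitude is nonzero survive.
|00⟩: (-0.3845)(0.9631) = -0.3703
|01⟩: (-0.3845)(0.2691) = -0.1035
|10⟩: (-0.8054 + 0.4511i)(0.9631) = (-0.7757 + 0.4345i)
|11⟩: (-0.8054 + 0.4511i)(0.2691) = (-0.2167 + 0.1214i)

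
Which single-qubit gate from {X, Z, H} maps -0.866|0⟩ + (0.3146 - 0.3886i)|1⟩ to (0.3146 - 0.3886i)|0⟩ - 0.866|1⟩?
X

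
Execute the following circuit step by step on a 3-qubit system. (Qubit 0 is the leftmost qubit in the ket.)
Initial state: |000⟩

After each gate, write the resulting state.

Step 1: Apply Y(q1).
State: i|010⟩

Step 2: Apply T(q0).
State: i|010⟩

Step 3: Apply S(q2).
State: i|010⟩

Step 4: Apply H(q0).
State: (1/√2)i|010⟩ + (1/√2)i|110⟩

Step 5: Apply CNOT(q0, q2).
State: (1/√2)i|010⟩ + (1/√2)i|111⟩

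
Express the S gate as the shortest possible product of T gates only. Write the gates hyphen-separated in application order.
T-T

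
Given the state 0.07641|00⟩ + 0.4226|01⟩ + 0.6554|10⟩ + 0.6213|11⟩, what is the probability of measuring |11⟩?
0.386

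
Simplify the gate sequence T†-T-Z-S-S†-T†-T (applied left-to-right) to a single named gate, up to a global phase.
Z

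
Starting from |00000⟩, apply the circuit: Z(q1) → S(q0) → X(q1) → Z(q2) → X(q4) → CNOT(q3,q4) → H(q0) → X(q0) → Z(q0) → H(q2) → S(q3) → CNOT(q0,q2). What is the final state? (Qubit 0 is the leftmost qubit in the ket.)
1/2|01001⟩ + 1/2|01101⟩ - 1/2|11001⟩ - 1/2|11101⟩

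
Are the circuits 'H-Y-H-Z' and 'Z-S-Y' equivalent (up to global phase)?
No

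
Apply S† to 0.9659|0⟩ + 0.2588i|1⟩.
0.9659|0⟩ + 0.2588|1⟩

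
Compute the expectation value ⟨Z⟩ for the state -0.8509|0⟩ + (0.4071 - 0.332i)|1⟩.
0.4481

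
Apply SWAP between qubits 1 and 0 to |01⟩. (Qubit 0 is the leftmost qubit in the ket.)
|10⟩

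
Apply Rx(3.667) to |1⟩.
-0.9657i|0⟩ - 0.2597|1⟩

Rx(3.667) = [[cos(θ/2), −i·sin(θ/2)], [−i·sin(θ/2), cos(θ/2)]]; θ = 3.667, cos(θ/2) ≈ -0.259692, sin(θ/2) ≈ 0.965691.
With a = amp(|0⟩) = 0 and b = amp(|1⟩) = 1:
new amp(|0⟩) = (-0.259692)·a + (-0.965691i)·b = -0.9657i
new amp(|1⟩) = (-0.965691i)·a + (-0.259692)·b = -0.2597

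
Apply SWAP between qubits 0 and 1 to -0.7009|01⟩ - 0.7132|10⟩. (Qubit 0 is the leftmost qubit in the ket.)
-0.7132|01⟩ - 0.7009|10⟩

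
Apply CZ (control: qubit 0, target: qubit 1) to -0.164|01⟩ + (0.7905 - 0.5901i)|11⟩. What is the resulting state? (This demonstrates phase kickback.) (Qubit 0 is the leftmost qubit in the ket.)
-0.164|01⟩ + (-0.7905 + 0.5901i)|11⟩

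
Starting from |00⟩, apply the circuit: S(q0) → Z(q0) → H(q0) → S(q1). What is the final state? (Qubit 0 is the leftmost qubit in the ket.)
1/√2|00⟩ + 1/√2|10⟩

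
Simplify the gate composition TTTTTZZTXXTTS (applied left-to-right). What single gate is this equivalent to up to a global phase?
S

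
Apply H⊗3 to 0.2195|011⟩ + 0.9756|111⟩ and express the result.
0.4225|000⟩ - 0.4225|001⟩ - 0.4225|010⟩ + 0.4225|011⟩ - 0.2673|100⟩ + 0.2673|101⟩ + 0.2673|110⟩ - 0.2673|111⟩

H⊗3 gives amp(|y⟩) = (1/2√2) Σ_x (−1)^(x·y) amp(|x⟩), where x·y is the number of positions in which both x and y have a 1.
|000⟩: (0.2195 + 0.9756)/(2√2) = 0.4225
|001⟩: (-0.2195 - 0.9756)/(2√2) = -0.4225
|010⟩: (-0.2195 - 0.9756)/(2√2) = -0.4225
|011⟩: (0.2195 + 0.9756)/(2√2) = 0.4225
|100⟩: (0.2195 - 0.9756)/(2√2) = -0.2673
|101⟩: (-0.2195 + 0.9756)/(2√2) = 0.2673
|110⟩: (-0.2195 + 0.9756)/(2√2) = 0.2673
|111⟩: (0.2195 - 0.9756)/(2√2) = -0.2673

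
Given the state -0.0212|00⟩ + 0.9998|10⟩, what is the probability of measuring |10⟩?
0.9996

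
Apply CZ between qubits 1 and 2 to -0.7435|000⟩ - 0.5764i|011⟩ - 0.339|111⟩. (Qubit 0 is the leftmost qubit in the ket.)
-0.7435|000⟩ + 0.5764i|011⟩ + 0.339|111⟩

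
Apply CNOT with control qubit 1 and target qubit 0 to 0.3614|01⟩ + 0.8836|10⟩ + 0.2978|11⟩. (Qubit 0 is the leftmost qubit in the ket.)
0.2978|01⟩ + 0.8836|10⟩ + 0.3614|11⟩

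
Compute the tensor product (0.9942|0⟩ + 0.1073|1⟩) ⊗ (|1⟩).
0.9942|01⟩ + 0.1073|11⟩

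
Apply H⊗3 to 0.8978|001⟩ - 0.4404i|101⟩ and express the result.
(0.3174 - 0.1557i)|000⟩ + (-0.3174 + 0.1557i)|001⟩ + (0.3174 - 0.1557i)|010⟩ + (-0.3174 + 0.1557i)|011⟩ + (0.3174 + 0.1557i)|100⟩ + (-0.3174 - 0.1557i)|101⟩ + (0.3174 + 0.1557i)|110⟩ + (-0.3174 - 0.1557i)|111⟩

H⊗3 gives amp(|y⟩) = (1/2√2) Σ_x (−1)^(x·y) amp(|x⟩), where x·y is the number of positions in which both x and y have a 1.
|000⟩: (0.8978 - 0.4404i)/(2√2) = (0.3174 - 0.1557i)
|001⟩: (-0.8978 + 0.4404i)/(2√2) = (-0.3174 + 0.1557i)
|010⟩: (0.8978 - 0.4404i)/(2√2) = (0.3174 - 0.1557i)
|011⟩: (-0.8978 + 0.4404i)/(2√2) = (-0.3174 + 0.1557i)
|100⟩: (0.8978 + 0.4404i)/(2√2) = (0.3174 + 0.1557i)
|101⟩: (-0.8978 - 0.4404i)/(2√2) = (-0.3174 - 0.1557i)
|110⟩: (0.8978 + 0.4404i)/(2√2) = (0.3174 + 0.1557i)
|111⟩: (-0.8978 - 0.4404i)/(2√2) = (-0.3174 - 0.1557i)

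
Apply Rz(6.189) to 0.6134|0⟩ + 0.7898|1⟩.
(-0.6127 - 0.02888i)|0⟩ + (-0.7889 + 0.03718i)|1⟩

Rz(6.189) = [[e^(−iθ/2), 0], [0, e^(iθ/2)]] with e^(±iθ/2) = cos(θ/2) ± i·sin(θ/2); θ = 6.189, cos(θ/2) ≈ -0.998891, sin(θ/2) ≈ 0.0470752.
With a = amp(|0⟩) = 0.6134 and b = amp(|1⟩) = 0.7898:
new amp(|0⟩) = (-0.998891 - 0.0470752i)·a = (-0.6127 - 0.02888i)
new amp(|1⟩) = (-0.998891 + 0.0470752i)·b = (-0.7889 + 0.03718i)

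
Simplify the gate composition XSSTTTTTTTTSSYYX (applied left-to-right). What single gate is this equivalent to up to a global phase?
I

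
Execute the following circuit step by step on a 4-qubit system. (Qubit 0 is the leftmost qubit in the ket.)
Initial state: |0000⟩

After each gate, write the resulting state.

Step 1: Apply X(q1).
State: |0100⟩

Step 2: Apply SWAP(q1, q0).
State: |1000⟩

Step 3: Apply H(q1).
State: 1/√2|1000⟩ + 1/√2|1100⟩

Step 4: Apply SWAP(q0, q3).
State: 1/√2|0001⟩ + 1/√2|0101⟩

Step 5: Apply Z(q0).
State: 1/√2|0001⟩ + 1/√2|0101⟩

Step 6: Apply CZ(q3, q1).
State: 1/√2|0001⟩ - 1/√2|0101⟩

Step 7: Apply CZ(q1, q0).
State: 1/√2|0001⟩ - 1/√2|0101⟩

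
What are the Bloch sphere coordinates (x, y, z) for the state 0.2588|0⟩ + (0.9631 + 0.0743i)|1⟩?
(0.4985, 0.03846, -0.8661)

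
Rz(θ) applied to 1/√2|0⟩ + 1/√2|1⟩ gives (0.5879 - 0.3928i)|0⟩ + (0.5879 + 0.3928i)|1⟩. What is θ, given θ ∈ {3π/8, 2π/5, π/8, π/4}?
3π/8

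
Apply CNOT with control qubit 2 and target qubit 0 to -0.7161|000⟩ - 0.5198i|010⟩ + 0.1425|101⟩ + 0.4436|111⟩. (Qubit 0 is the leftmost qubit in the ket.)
-0.7161|000⟩ + 0.1425|001⟩ - 0.5198i|010⟩ + 0.4436|011⟩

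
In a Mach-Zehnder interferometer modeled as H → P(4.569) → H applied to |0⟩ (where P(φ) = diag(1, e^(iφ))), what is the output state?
(0.4286 - 0.4949i)|0⟩ + (0.5714 + 0.4949i)|1⟩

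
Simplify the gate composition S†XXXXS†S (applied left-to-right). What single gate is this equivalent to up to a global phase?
S†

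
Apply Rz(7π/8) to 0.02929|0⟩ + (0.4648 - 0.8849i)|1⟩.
(0.005714 - 0.02873i)|0⟩ + (0.9586 + 0.2832i)|1⟩

Rz(7π/8) = [[e^(−iθ/2), 0], [0, e^(iθ/2)]] with e^(±iθ/2) = cos(θ/2) ± i·sin(θ/2); θ = 7π/8, cos(θ/2) ≈ 0.19509, sin(θ/2) ≈ 0.980785.
With a = amp(|0⟩) = 0.02929 and b = amp(|1⟩) = (0.4648 - 0.8849i):
new amp(|0⟩) = (0.19509 - 0.980785i)·a = (0.005714 - 0.02873i)
new amp(|1⟩) = (0.19509 + 0.980785i)·b = (0.9586 + 0.2832i)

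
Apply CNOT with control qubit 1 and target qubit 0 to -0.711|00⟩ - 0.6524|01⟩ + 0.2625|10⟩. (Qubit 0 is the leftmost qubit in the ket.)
-0.711|00⟩ + 0.2625|10⟩ - 0.6524|11⟩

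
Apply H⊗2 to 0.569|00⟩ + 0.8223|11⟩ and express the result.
0.6957|00⟩ - 0.1267|01⟩ - 0.1267|10⟩ + 0.6957|11⟩

H⊗2 gives amp(|y⟩) = (1/2) Σ_x (−1)^(x·y) amp(|x⟩), where x·y is the number of positions in which both x and y have a 1.
|00⟩: (0.569 + 0.8223)/2 = 0.6957
|01⟩: (0.569 - 0.8223)/2 = -0.1267
|10⟩: (0.569 - 0.8223)/2 = -0.1267
|11⟩: (0.569 + 0.8223)/2 = 0.6957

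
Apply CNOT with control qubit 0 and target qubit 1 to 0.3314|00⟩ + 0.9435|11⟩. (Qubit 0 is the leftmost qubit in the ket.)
0.3314|00⟩ + 0.9435|10⟩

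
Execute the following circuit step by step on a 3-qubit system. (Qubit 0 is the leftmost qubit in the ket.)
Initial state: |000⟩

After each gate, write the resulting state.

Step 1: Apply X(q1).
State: |010⟩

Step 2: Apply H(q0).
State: 1/√2|010⟩ + 1/√2|110⟩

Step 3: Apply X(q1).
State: 1/√2|000⟩ + 1/√2|100⟩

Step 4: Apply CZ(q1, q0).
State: 1/√2|000⟩ + 1/√2|100⟩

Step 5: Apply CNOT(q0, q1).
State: 1/√2|000⟩ + 1/√2|110⟩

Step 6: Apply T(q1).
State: 1/√2|000⟩ + (1/2 + (1/2)i)|110⟩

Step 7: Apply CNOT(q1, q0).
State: 1/√2|000⟩ + (1/2 + (1/2)i)|010⟩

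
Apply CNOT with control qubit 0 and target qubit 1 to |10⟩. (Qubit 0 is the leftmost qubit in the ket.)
|11⟩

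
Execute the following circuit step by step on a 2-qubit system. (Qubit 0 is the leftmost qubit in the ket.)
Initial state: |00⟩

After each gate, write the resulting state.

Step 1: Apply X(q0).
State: |10⟩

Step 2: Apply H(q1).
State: 1/√2|10⟩ + 1/√2|11⟩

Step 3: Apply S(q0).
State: (1/√2)i|10⟩ + (1/√2)i|11⟩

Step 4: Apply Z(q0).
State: -(1/√2)i|10⟩ - (1/√2)i|11⟩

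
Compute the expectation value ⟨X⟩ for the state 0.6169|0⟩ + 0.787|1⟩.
0.971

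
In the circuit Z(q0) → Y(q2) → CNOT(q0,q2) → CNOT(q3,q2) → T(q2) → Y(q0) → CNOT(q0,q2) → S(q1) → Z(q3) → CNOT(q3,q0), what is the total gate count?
10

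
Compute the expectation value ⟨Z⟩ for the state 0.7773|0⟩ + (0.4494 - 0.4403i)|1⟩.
0.2084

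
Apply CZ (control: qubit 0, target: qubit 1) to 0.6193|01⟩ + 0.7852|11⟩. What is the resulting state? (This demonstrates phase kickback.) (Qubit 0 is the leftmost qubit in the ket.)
0.6193|01⟩ - 0.7852|11⟩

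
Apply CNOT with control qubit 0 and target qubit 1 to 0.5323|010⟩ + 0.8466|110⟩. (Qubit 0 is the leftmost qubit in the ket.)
0.5323|010⟩ + 0.8466|100⟩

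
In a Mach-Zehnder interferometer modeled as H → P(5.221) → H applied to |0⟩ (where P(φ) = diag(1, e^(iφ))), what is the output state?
(0.7435 - 0.4367i)|0⟩ + (0.2565 + 0.4367i)|1⟩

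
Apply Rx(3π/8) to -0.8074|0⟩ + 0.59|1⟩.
(-0.6713 - 0.3278i)|0⟩ + (0.4906 + 0.4486i)|1⟩

Rx(3π/8) = [[cos(θ/2), −i·sin(θ/2)], [−i·sin(θ/2), cos(θ/2)]]; θ = 3π/8, cos(θ/2) ≈ 0.83147, sin(θ/2) ≈ 0.55557.
With a = amp(|0⟩) = -0.8074 and b = amp(|1⟩) = 0.59:
new amp(|0⟩) = (0.83147)·a + (-0.55557i)·b = (-0.6713 - 0.3278i)
new amp(|1⟩) = (-0.55557i)·a + (0.83147)·b = (0.4906 + 0.4486i)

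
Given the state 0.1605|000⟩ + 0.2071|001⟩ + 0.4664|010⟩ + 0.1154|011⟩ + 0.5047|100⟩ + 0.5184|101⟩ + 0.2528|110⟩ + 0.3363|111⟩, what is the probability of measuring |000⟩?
0.02576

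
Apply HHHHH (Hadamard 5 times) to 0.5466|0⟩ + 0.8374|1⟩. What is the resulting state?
0.9786|0⟩ - 0.2056|1⟩

H² = I, so H^5 = H: a single Hadamard. With (a, b) = (0.5466, 0.8374), H gives ((a + b)/√2, (a − b)/√2) = (0.9786, -0.2056).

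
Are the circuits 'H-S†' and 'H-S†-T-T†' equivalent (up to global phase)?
Yes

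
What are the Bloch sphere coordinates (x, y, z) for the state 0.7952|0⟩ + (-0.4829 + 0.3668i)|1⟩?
(-0.768, 0.5834, 0.2646)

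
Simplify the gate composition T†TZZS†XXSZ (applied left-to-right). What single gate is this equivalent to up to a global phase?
Z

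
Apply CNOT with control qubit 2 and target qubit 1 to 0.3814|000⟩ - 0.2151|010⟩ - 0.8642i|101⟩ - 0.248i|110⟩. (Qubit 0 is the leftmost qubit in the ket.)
0.3814|000⟩ - 0.2151|010⟩ - 0.248i|110⟩ - 0.8642i|111⟩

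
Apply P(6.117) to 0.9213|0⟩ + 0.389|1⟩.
0.9213|0⟩ + (0.3836 - 0.06435i)|1⟩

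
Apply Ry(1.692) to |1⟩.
-0.7486|0⟩ + 0.663|1⟩

Ry(1.692) = [[cos(θ/2), −sin(θ/2)], [sin(θ/2), cos(θ/2)]]; θ = 1.692, cos(θ/2) ≈ 0.662983, sin(θ/2) ≈ 0.748634.
With a = amp(|0⟩) = 0 and b = amp(|1⟩) = 1:
new amp(|0⟩) = (0.662983)·a + (-0.748634)·b = -0.7486
new amp(|1⟩) = (0.748634)·a + (0.662983)·b = 0.663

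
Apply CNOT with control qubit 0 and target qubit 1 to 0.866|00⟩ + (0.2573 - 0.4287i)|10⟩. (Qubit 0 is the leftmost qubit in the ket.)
0.866|00⟩ + (0.2573 - 0.4287i)|11⟩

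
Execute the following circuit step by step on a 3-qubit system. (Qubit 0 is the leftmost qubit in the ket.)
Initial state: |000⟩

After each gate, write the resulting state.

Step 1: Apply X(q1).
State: |010⟩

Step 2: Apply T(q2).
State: |010⟩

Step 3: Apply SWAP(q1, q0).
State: |100⟩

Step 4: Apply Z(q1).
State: |100⟩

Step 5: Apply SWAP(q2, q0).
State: |001⟩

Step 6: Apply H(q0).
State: 1/√2|001⟩ + 1/√2|101⟩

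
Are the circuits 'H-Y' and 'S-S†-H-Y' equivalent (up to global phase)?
Yes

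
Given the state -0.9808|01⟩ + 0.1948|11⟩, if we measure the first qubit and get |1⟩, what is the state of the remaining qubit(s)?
|1⟩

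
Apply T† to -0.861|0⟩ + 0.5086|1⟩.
-0.861|0⟩ + (0.3596 - 0.3596i)|1⟩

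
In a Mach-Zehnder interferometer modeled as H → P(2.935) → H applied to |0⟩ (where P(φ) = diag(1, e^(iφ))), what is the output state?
(0.01063 + 0.1026i)|0⟩ + (0.9894 - 0.1026i)|1⟩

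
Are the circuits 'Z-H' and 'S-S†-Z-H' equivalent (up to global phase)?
Yes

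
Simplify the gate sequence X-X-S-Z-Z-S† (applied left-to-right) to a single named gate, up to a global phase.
I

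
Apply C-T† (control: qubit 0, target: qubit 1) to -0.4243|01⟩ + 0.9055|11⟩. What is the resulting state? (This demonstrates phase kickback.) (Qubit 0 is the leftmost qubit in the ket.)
-0.4243|01⟩ + (0.6403 - 0.6403i)|11⟩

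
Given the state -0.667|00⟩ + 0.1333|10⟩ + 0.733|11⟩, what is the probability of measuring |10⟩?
0.01777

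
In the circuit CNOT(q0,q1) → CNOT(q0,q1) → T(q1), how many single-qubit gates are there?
1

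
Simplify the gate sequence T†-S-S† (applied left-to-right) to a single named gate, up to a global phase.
T†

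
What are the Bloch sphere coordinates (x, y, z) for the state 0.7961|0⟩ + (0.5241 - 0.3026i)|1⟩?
(0.8345, -0.4818, 0.2675)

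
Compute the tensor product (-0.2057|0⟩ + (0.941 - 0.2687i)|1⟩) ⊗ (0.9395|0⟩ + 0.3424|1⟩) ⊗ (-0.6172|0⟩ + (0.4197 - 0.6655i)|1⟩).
0.1193|000⟩ + (-0.08111 + 0.1286i)|001⟩ + 0.04347|010⟩ + (-0.02956 + 0.04687i)|011⟩ + (-0.5456 + 0.1558i)|100⟩ + (0.203 - 0.6943i)|101⟩ + (-0.1989 + 0.05678i)|110⟩ + (0.074 - 0.253i)|111⟩

amp(|b₁b₂…⟩) = product of the factor amplitudes for bits b₁, b₂, …; only kets whose every factor amplitude is nonzero survive.
|000⟩: (-0.2057)(0.9395)(-0.6172) = 0.1193
|001⟩: (-0.2057)(0.9395)(0.4197 - 0.6655i) = (-0.08111 + 0.1286i)
|010⟩: (-0.2057)(0.3424)(-0.6172) = 0.04347
|011⟩: (-0.2057)(0.3424)(0.4197 - 0.6655i) = (-0.02956 + 0.04687i)
|100⟩: (0.941 - 0.2687i)(0.9395)(-0.6172) = (-0.5456 + 0.1558i)
|101⟩: (0.941 - 0.2687i)(0.9395)(0.4197 - 0.6655i) = (0.203 - 0.6943i)
|110⟩: (0.941 - 0.2687i)(0.3424)(-0.6172) = (-0.1989 + 0.05678i)
|111⟩: (0.941 - 0.2687i)(0.3424)(0.4197 - 0.6655i) = (0.074 - 0.253i)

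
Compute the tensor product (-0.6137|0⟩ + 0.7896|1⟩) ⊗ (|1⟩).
-0.6137|01⟩ + 0.7896|11⟩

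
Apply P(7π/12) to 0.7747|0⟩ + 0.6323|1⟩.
0.7747|0⟩ + (-0.1637 + 0.6108i)|1⟩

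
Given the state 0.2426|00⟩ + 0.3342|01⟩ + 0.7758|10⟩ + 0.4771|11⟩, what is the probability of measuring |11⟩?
0.2276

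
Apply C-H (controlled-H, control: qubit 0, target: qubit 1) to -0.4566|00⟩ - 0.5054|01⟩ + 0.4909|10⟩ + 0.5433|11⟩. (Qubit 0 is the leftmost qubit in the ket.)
-0.4566|00⟩ - 0.5054|01⟩ + 0.7313|10⟩ - 0.03705|11⟩

C-H leaves the control-|0⟩ kets |00⟩, |01⟩ unchanged and applies H to qubit 1 on the control-|1⟩ pair (|10⟩, |11⟩).
H = [[1/√2, 1/√2], [1/√2, -1/√2]].
With a = amp(|10⟩) = 0.4909 and b = amp(|11⟩) = 0.5433:
new amp(|10⟩) = (1/√2)·a + (1/√2)·b = 0.7313
new amp(|11⟩) = (1/√2)·a + (-1/√2)·b = -0.03705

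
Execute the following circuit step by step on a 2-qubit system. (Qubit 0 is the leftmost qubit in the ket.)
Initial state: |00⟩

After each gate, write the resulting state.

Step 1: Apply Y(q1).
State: i|01⟩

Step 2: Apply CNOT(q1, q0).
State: i|11⟩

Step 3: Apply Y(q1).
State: |10⟩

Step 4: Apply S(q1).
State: |10⟩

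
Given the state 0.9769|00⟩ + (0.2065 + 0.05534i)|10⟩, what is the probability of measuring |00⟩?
0.9543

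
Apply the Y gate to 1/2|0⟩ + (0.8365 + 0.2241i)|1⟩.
(0.2241 - 0.8365i)|0⟩ + (1/2)i|1⟩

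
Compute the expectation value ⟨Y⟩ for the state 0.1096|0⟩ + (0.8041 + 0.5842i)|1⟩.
0.1281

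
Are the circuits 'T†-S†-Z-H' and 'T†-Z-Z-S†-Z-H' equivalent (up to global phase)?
Yes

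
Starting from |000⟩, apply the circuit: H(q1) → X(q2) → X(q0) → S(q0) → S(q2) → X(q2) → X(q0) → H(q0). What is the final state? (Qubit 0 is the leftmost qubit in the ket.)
-1/2|000⟩ - 1/2|010⟩ - 1/2|100⟩ - 1/2|110⟩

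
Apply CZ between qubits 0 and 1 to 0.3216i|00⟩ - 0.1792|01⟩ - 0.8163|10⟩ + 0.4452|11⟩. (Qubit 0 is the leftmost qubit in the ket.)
0.3216i|00⟩ - 0.1792|01⟩ - 0.8163|10⟩ - 0.4452|11⟩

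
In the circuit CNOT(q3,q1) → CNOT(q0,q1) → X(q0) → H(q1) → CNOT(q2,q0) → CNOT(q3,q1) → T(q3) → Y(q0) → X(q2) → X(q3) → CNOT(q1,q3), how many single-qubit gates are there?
6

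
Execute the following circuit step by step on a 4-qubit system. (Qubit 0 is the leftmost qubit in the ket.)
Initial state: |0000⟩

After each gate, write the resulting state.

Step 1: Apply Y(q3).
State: i|0001⟩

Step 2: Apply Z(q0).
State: i|0001⟩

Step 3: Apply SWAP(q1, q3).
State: i|0100⟩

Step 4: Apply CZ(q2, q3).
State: i|0100⟩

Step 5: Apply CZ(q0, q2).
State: i|0100⟩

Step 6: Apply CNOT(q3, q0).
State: i|0100⟩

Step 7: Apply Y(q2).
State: -|0110⟩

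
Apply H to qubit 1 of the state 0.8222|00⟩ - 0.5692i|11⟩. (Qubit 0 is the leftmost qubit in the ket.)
0.5814|00⟩ + 0.5814|01⟩ - 0.4025i|10⟩ + 0.4025i|11⟩

H on qubit 1 mixes each pair of kets that differ only in qubit 1: amplitudes (a, b) of (|…0…⟩, |…1…⟩) become ((a + b)/√2, (a − b)/√2). Kets absent from the input have amplitude 0.
(|00⟩, |01⟩): (a, b) = (0.8222, 0) → (0.5814, 0.5814)
(|10⟩, |11⟩): (a, b) = (0, -0.5692i) → (-0.4025i, 0.4025i)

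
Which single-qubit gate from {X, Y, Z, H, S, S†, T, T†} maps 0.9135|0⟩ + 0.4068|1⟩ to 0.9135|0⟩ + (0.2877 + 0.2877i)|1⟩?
T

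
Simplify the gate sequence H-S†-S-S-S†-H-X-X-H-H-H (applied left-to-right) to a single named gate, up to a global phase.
H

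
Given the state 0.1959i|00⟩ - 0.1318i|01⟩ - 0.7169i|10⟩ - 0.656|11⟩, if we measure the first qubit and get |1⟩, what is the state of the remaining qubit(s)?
-0.7377i|0⟩ - 0.6751|1⟩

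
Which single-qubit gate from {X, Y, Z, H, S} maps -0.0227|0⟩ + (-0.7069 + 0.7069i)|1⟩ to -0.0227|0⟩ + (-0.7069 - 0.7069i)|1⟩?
S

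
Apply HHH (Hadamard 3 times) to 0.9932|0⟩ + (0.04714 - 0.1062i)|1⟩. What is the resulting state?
(0.7356 - 0.07509i)|0⟩ + (0.669 + 0.07509i)|1⟩

H² = I, so H^3 = H: a single Hadamard. With (a, b) = (0.9932, (0.04714 - 0.1062i)), H gives ((a + b)/√2, (a − b)/√2) = ((0.7356 - 0.07509i), (0.669 + 0.07509i)).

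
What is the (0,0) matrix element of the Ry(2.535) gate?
0.2987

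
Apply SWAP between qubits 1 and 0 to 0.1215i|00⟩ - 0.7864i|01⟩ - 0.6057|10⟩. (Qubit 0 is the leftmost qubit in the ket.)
0.1215i|00⟩ - 0.6057|01⟩ - 0.7864i|10⟩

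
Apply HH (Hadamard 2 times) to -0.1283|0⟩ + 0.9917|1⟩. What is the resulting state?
-0.1283|0⟩ + 0.9917|1⟩

H² = I, so an even number of Hadamards cancels: H^2 = I and the state is unchanged.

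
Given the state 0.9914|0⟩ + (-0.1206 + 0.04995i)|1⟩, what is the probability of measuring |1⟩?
0.01704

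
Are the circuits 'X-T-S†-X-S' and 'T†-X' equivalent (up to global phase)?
No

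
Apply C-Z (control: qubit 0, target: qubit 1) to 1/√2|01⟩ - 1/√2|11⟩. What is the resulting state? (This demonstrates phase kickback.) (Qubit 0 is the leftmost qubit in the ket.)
1/√2|01⟩ + 1/√2|11⟩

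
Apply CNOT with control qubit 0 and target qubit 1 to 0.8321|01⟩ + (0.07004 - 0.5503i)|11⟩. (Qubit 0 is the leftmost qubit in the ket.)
0.8321|01⟩ + (0.07004 - 0.5503i)|10⟩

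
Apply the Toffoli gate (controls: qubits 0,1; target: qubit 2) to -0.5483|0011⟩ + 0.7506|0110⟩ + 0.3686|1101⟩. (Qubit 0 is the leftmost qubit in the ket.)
-0.5483|0011⟩ + 0.7506|0110⟩ + 0.3686|1111⟩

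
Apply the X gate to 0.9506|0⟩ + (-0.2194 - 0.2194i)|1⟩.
(-0.2194 - 0.2194i)|0⟩ + 0.9506|1⟩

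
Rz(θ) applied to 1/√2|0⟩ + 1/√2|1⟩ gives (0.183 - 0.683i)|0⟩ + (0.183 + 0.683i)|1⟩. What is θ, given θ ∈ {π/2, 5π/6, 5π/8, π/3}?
5π/6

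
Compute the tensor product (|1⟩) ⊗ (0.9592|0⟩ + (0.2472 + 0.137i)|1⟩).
0.9592|10⟩ + (0.2472 + 0.137i)|11⟩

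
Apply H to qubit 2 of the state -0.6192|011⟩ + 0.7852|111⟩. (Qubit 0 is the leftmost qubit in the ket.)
-0.4378|010⟩ + 0.4378|011⟩ + 0.5552|110⟩ - 0.5552|111⟩

H on qubit 2 mixes each pair of kets that differ only in qubit 2: amplitudes (a, b) of (|…0…⟩, |…1…⟩) become ((a + b)/√2, (a − b)/√2). Kets absent from the input have amplitude 0.
(|010⟩, |011⟩): (a, b) = (0, -0.6192) → (-0.4378, 0.4378)
(|110⟩, |111⟩): (a, b) = (0, 0.7852) → (0.5552, -0.5552)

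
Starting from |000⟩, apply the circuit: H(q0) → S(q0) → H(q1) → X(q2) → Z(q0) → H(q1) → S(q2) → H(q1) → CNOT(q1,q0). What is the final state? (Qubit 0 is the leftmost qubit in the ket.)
(1/2)i|001⟩ + 1/2|011⟩ + 1/2|101⟩ + (1/2)i|111⟩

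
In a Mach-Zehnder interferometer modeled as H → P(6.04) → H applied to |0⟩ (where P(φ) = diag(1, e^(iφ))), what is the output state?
(0.9853 - 0.1204i)|0⟩ + (0.01471 + 0.1204i)|1⟩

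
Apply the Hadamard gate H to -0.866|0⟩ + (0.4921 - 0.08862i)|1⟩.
(-0.2644 - 0.06266i)|0⟩ + (-0.9603 + 0.06266i)|1⟩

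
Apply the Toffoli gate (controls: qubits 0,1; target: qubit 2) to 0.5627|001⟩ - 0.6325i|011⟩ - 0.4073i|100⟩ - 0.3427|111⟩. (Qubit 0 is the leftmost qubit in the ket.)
0.5627|001⟩ - 0.6325i|011⟩ - 0.4073i|100⟩ - 0.3427|110⟩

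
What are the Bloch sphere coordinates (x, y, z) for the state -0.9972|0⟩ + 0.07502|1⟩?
(-0.1496, 0, 0.9888)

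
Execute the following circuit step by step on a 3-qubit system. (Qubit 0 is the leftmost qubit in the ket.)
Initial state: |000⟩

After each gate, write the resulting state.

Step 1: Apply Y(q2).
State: i|001⟩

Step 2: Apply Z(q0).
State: i|001⟩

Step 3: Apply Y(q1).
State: -|011⟩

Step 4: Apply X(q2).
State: -|010⟩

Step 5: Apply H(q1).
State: -1/√2|000⟩ + 1/√2|010⟩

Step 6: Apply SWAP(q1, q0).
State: -1/√2|000⟩ + 1/√2|100⟩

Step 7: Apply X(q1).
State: -1/√2|010⟩ + 1/√2|110⟩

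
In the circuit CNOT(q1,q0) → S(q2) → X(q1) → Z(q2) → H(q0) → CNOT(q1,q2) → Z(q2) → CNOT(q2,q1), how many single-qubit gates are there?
5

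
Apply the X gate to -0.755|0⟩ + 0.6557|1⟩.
0.6557|0⟩ - 0.755|1⟩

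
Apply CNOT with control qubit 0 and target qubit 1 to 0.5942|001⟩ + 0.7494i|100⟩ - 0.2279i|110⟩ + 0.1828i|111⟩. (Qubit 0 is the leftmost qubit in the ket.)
0.5942|001⟩ - 0.2279i|100⟩ + 0.1828i|101⟩ + 0.7494i|110⟩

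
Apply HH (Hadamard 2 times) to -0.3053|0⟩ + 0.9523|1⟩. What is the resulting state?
-0.3053|0⟩ + 0.9523|1⟩

H² = I, so an even number of Hadamards cancels: H^2 = I and the state is unchanged.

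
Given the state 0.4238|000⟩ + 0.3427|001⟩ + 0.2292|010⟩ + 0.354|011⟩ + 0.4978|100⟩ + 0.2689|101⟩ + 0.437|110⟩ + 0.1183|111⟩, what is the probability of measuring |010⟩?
0.05253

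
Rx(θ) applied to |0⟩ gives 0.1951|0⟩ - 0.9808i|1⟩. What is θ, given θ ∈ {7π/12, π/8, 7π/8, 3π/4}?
7π/8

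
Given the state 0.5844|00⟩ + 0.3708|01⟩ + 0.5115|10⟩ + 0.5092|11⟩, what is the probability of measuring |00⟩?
0.3415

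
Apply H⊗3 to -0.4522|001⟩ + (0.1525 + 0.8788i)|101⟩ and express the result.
(-0.106 + 0.3107i)|000⟩ + (0.106 - 0.3107i)|001⟩ + (-0.106 + 0.3107i)|010⟩ + (0.106 - 0.3107i)|011⟩ + (-0.2138 - 0.3107i)|100⟩ + (0.2138 + 0.3107i)|101⟩ + (-0.2138 - 0.3107i)|110⟩ + (0.2138 + 0.3107i)|111⟩

H⊗3 gives amp(|y⟩) = (1/2√2) Σ_x (−1)^(x·y) amp(|x⟩), where x·y is the number of positions in which both x and y have a 1.
|000⟩: (-0.4522 + (0.1525 + 0.8788i))/(2√2) = (-0.106 + 0.3107i)
|001⟩: (0.4522 - (0.1525 + 0.8788i))/(2√2) = (0.106 - 0.3107i)
|010⟩: (-0.4522 + (0.1525 + 0.8788i))/(2√2) = (-0.106 + 0.3107i)
|011⟩: (0.4522 - (0.1525 + 0.8788i))/(2√2) = (0.106 - 0.3107i)
|100⟩: (-0.4522 - (0.1525 + 0.8788i))/(2√2) = (-0.2138 - 0.3107i)
|101⟩: (0.4522 + (0.1525 + 0.8788i))/(2√2) = (0.2138 + 0.3107i)
|110⟩: (-0.4522 - (0.1525 + 0.8788i))/(2√2) = (-0.2138 - 0.3107i)
|111⟩: (0.4522 + (0.1525 + 0.8788i))/(2√2) = (0.2138 + 0.3107i)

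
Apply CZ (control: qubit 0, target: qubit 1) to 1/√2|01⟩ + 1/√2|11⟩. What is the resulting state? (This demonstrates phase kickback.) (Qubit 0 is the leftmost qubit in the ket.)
1/√2|01⟩ - 1/√2|11⟩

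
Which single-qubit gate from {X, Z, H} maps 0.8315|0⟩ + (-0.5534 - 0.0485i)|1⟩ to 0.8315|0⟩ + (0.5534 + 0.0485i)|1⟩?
Z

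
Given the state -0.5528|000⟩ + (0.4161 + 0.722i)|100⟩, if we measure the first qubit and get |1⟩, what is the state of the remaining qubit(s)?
(0.4993 + 0.8664i)|00⟩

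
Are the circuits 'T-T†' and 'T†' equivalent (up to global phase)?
No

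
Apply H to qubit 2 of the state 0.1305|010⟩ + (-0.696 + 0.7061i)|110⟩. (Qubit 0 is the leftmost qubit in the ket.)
0.09228|010⟩ + 0.09228|011⟩ + (-0.4921 + 0.4993i)|110⟩ + (-0.4921 + 0.4993i)|111⟩

H on qubit 2 mixes each pair of kets that differ only in qubit 2: amplitudes (a, b) of (|…0…⟩, |…1…⟩) become ((a + b)/√2, (a − b)/√2). Kets absent from the input have amplitude 0.
(|010⟩, |011⟩): (a, b) = (0.1305, 0) → (0.09228, 0.09228)
(|110⟩, |111⟩): (a, b) = ((-0.696 + 0.7061i), 0) → ((-0.4921 + 0.4993i), (-0.4921 + 0.4993i))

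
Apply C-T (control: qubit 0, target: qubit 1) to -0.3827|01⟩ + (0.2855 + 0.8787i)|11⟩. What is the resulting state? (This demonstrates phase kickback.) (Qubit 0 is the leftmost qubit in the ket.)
-0.3827|01⟩ + (-0.4195 + 0.8232i)|11⟩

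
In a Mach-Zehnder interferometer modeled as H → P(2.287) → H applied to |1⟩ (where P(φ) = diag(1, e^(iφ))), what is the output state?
(0.8283 - 0.3772i)|0⟩ + (0.1717 + 0.3772i)|1⟩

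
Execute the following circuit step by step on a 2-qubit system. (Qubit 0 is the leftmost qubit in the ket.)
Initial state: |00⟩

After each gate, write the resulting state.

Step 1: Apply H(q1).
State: 1/√2|00⟩ + 1/√2|01⟩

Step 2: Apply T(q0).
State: 1/√2|00⟩ + 1/√2|01⟩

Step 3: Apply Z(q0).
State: 1/√2|00⟩ + 1/√2|01⟩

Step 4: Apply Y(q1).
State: -(1/√2)i|00⟩ + (1/√2)i|01⟩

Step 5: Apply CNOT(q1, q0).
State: -(1/√2)i|00⟩ + (1/√2)i|11⟩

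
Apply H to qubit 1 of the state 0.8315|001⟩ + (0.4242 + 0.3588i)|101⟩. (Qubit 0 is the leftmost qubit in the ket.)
0.588|001⟩ + 0.588|011⟩ + (0.3 + 0.2537i)|101⟩ + (0.3 + 0.2537i)|111⟩

H on qubit 1 mixes each pair of kets that differ only in qubit 1: amplitudes (a, b) of (|…0…⟩, |…1…⟩) become ((a + b)/√2, (a − b)/√2). Kets absent from the input have amplitude 0.
(|001⟩, |011⟩): (a, b) = (0.8315, 0) → (0.588, 0.588)
(|101⟩, |111⟩): (a, b) = ((0.4242 + 0.3588i), 0) → ((0.3 + 0.2537i), (0.3 + 0.2537i))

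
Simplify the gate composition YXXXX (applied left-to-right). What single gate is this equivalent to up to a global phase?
Y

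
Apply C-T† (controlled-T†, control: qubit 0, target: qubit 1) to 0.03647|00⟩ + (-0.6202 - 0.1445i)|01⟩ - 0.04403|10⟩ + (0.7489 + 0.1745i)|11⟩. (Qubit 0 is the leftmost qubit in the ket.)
0.03647|00⟩ + (-0.6202 - 0.1445i)|01⟩ - 0.04403|10⟩ + (0.6529 - 0.4062i)|11⟩

C-T† leaves the control-|0⟩ kets |00⟩, |01⟩ unchanged and applies T† to qubit 1 on the control-|1⟩ pair (|10⟩, |11⟩).
T† = [[1, 0], [0, (1/√2 - (1/√2)i)]].
With a = amp(|10⟩) = -0.04403 and b = amp(|11⟩) = (0.7489 + 0.1745i):
new amp(|10⟩) = (1)·a = -0.04403
new amp(|11⟩) = (1/√2 - (1/√2)i)·b = (0.6529 - 0.4062i)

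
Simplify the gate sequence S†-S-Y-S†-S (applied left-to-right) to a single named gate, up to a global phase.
Y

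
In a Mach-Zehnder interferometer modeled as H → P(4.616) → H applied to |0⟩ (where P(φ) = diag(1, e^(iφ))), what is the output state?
(0.4519 - 0.4977i)|0⟩ + (0.5481 + 0.4977i)|1⟩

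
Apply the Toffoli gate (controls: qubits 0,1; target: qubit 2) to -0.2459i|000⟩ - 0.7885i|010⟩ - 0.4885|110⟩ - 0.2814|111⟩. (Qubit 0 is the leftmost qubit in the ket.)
-0.2459i|000⟩ - 0.7885i|010⟩ - 0.2814|110⟩ - 0.4885|111⟩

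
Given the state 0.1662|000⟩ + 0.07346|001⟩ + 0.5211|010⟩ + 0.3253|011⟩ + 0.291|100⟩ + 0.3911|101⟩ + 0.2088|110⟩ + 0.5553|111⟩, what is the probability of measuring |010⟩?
0.2715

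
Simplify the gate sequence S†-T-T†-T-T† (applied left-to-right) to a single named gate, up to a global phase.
S†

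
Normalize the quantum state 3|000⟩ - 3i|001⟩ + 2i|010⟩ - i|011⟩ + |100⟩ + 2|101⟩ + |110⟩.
0.5571|000⟩ - 0.5571i|001⟩ + 0.3714i|010⟩ - 0.1857i|011⟩ + 0.1857|100⟩ + 0.3714|101⟩ + 0.1857|110⟩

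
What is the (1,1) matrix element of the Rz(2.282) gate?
(0.4167 + 0.9091i)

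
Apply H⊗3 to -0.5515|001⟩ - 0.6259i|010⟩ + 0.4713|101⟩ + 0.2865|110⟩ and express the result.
(0.07294 - 0.2213i)|000⟩ + (0.1296 - 0.2213i)|001⟩ + (-0.1296 + 0.2213i)|010⟩ + (-0.07294 + 0.2213i)|011⟩ + (-0.4629 - 0.2213i)|100⟩ + (0.2603 - 0.2213i)|101⟩ + (-0.2603 + 0.2213i)|110⟩ + (0.4629 + 0.2213i)|111⟩

H⊗3 gives amp(|y⟩) = (1/2√2) Σ_x (−1)^(x·y) amp(|x⟩), where x·y is the number of positions in which both x and y have a 1.
|000⟩: (-0.5515 - 0.6259i + 0.4713 + 0.2865)/(2√2) = (0.07294 - 0.2213i)
|001⟩: (0.5515 - 0.6259i - 0.4713 + 0.2865)/(2√2) = (0.1296 - 0.2213i)
|010⟩: (-0.5515 + 0.6259i + 0.4713 - 0.2865)/(2√2) = (-0.1296 + 0.2213i)
|011⟩: (0.5515 + 0.6259i - 0.4713 - 0.2865)/(2√2) = (-0.07294 + 0.2213i)
|100⟩: (-0.5515 - 0.6259i - 0.4713 - 0.2865)/(2√2) = (-0.4629 - 0.2213i)
|101⟩: (0.5515 - 0.6259i + 0.4713 - 0.2865)/(2√2) = (0.2603 - 0.2213i)
|110⟩: (-0.5515 + 0.6259i - 0.4713 + 0.2865)/(2√2) = (-0.2603 + 0.2213i)
|111⟩: (0.5515 + 0.6259i + 0.4713 + 0.2865)/(2√2) = (0.4629 + 0.2213i)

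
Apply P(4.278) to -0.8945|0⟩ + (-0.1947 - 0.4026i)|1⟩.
-0.8945|0⟩ + (-0.2833 + 0.3461i)|1⟩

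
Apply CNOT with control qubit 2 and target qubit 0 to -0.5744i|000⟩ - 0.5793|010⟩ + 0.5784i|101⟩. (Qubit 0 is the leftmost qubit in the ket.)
-0.5744i|000⟩ + 0.5784i|001⟩ - 0.5793|010⟩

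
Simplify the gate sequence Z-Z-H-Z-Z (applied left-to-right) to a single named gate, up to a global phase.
H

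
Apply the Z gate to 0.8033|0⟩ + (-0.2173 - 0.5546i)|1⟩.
0.8033|0⟩ + (0.2173 + 0.5546i)|1⟩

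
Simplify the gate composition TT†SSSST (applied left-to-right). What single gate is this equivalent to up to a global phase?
T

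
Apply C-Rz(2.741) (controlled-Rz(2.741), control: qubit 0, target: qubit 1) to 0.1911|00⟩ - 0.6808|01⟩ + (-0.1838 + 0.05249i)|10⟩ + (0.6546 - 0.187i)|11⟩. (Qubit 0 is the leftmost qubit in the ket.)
0.1911|00⟩ - 0.6808|01⟩ + (0.01487 + 0.1906i)|10⟩ + (0.3135 + 0.6043i)|11⟩

C-Rz(2.741) leaves the control-|0⟩ kets |00⟩, |01⟩ unchanged and applies Rz(2.741) to qubit 1 on the control-|1⟩ pair (|10⟩, |11⟩).
Rz(2.741) = [[e^(−iθ/2), 0], [0, e^(iθ/2)]] with e^(±iθ/2) = cos(θ/2) ± i·sin(θ/2); θ = 2.741, cos(θ/2) ≈ 0.19896, sin(θ/2) ≈ 0.980008.
With a = amp(|10⟩) = (-0.1838 + 0.05249i) and b = amp(|11⟩) = (0.6546 - 0.187i):
new amp(|10⟩) = (0.19896 - 0.980008i)·a = (0.01487 + 0.1906i)
new amp(|11⟩) = (0.19896 + 0.980008i)·b = (0.3135 + 0.6043i)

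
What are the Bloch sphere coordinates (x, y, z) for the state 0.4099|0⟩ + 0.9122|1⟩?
(0.7478, 0, -0.6641)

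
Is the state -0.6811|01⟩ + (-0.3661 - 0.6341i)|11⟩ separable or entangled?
Separable

Writing the state as a|00⟩ + b|01⟩ + c|10⟩ + d|11⟩, it is a product state iff ad − bc = 0.
Here (a, b, c, d) = (0, -0.6811, 0, (-0.3661 - 0.6341i)): ad − bc = (0)(-0.3661 - 0.6341i) − (-0.6811)(0) = 0, so the state is separable.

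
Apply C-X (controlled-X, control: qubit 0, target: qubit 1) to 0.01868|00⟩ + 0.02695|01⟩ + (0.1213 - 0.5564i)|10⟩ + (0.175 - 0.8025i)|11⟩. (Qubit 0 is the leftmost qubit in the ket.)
0.01868|00⟩ + 0.02695|01⟩ + (0.175 - 0.8025i)|10⟩ + (0.1213 - 0.5564i)|11⟩

C-X leaves the control-|0⟩ kets |00⟩, |01⟩ unchanged and applies X to qubit 1 on the control-|1⟩ pair (|10⟩, |11⟩).
X = [[0, 1], [1, 0]].
With a = amp(|10⟩) = (0.1213 - 0.5564i) and b = amp(|11⟩) = (0.175 - 0.8025i):
new amp(|10⟩) = (1)·b = (0.175 - 0.8025i)
new amp(|11⟩) = (1)·a = (0.1213 - 0.5564i)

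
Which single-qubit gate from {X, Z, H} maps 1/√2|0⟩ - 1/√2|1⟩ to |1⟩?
H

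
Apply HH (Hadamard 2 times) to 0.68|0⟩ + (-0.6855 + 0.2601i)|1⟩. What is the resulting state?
0.68|0⟩ + (-0.6855 + 0.2601i)|1⟩

H² = I, so an even number of Hadamards cancels: H^2 = I and the state is unchanged.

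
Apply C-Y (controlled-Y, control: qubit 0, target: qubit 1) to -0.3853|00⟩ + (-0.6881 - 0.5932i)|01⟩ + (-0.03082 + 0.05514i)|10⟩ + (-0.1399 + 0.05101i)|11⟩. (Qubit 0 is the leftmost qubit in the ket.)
-0.3853|00⟩ + (-0.6881 - 0.5932i)|01⟩ + (0.05101 + 0.1399i)|10⟩ + (-0.05514 - 0.03082i)|11⟩

C-Y leaves the control-|0⟩ kets |00⟩, |01⟩ unchanged and applies Y to qubit 1 on the control-|1⟩ pair (|10⟩, |11⟩).
Y = [[0, -i], [i, 0]].
With a = amp(|10⟩) = (-0.03082 + 0.05514i) and b = amp(|11⟩) = (-0.1399 + 0.05101i):
new amp(|10⟩) = (-i)·b = (0.05101 + 0.1399i)
new amp(|11⟩) = (i)·a = (-0.05514 - 0.03082i)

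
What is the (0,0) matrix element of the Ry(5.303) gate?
-0.8823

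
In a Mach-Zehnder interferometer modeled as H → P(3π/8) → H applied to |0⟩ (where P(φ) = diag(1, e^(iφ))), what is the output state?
(0.6913 + 0.4619i)|0⟩ + (0.3087 - 0.4619i)|1⟩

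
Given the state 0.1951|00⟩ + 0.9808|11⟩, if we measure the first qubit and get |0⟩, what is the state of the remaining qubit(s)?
|0⟩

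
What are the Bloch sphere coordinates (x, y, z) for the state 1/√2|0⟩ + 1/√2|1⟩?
(1, 0, 0)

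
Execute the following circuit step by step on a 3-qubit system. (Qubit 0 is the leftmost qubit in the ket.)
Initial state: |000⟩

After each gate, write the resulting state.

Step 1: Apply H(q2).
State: 1/√2|000⟩ + 1/√2|001⟩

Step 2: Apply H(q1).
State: 1/2|000⟩ + 1/2|001⟩ + 1/2|010⟩ + 1/2|011⟩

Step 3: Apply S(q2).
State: 1/2|000⟩ + (1/2)i|001⟩ + 1/2|010⟩ + (1/2)i|011⟩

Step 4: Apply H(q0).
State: 1/√8|000⟩ + (1/√8)i|001⟩ + 1/√8|010⟩ + (1/√8)i|011⟩ + 1/√8|100⟩ + (1/√8)i|101⟩ + 1/√8|110⟩ + (1/√8)i|111⟩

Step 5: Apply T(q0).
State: 1/√8|000⟩ + (1/√8)i|001⟩ + 1/√8|010⟩ + (1/√8)i|011⟩ + (0.25 + 0.25i)|100⟩ + (-0.25 + 0.25i)|101⟩ + (0.25 + 0.25i)|110⟩ + (-0.25 + 0.25i)|111⟩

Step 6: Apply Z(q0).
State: 1/√8|000⟩ + (1/√8)i|001⟩ + 1/√8|010⟩ + (1/√8)i|011⟩ + (-0.25 - 0.25i)|100⟩ + (0.25 - 0.25i)|101⟩ + (-0.25 - 0.25i)|110⟩ + (0.25 - 0.25i)|111⟩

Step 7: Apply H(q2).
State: (0.25 + 0.25i)|000⟩ + (0.25 - 0.25i)|001⟩ + (0.25 + 0.25i)|010⟩ + (0.25 - 0.25i)|011⟩ - (1/√8)i|100⟩ - 1/√8|101⟩ - (1/√8)i|110⟩ - 1/√8|111⟩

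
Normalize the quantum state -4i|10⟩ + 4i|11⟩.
-(1/√2)i|10⟩ + (1/√2)i|11⟩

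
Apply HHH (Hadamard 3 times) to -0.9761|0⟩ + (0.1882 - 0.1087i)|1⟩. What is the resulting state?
(-0.5571 - 0.07686i)|0⟩ + (-0.8233 + 0.07686i)|1⟩

H² = I, so H^3 = H: a single Hadamard. With (a, b) = (-0.9761, (0.1882 - 0.1087i)), H gives ((a + b)/√2, (a − b)/√2) = ((-0.5571 - 0.07686i), (-0.8233 + 0.07686i)).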